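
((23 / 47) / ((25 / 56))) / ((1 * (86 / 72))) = 46368 / 50525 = 0.92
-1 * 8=-8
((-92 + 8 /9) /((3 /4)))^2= 14757.75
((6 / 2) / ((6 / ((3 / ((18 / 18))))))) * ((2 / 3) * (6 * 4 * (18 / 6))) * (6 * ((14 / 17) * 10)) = 60480 / 17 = 3557.65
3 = 3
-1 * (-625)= 625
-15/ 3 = -5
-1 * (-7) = 7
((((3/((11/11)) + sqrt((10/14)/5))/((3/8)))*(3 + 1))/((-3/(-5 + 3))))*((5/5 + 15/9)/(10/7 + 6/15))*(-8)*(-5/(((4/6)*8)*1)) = 100*sqrt(7)/9 + 700/3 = 262.73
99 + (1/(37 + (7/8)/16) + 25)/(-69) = 1403510/14229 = 98.64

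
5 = 5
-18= -18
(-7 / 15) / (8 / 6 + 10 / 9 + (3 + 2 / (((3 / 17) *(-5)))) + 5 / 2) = -0.08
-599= -599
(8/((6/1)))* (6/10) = 4/5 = 0.80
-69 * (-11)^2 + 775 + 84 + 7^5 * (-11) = -192367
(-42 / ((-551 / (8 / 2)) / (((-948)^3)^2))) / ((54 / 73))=164849792966159745024 / 551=299182927343302622.55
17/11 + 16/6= 139/33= 4.21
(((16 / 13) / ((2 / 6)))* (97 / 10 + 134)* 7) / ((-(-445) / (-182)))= -3379824 / 2225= -1519.02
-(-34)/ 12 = 17/ 6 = 2.83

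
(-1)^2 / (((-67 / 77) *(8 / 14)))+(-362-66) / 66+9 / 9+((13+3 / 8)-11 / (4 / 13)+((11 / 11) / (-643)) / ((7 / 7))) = -339752525 / 11373384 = -29.87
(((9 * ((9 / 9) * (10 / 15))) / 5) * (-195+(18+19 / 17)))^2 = 12873744 / 289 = 44545.83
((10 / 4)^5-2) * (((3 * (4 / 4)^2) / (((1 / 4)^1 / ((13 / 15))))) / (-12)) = -39793 / 480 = -82.90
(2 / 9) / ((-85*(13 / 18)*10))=-2 / 5525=-0.00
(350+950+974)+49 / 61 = 138763 / 61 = 2274.80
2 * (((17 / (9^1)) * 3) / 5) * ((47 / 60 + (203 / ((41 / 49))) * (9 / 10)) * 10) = 1832821 / 369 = 4966.99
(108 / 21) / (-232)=-9 / 406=-0.02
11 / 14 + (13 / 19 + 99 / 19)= 6.68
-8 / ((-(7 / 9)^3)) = 5832 / 343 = 17.00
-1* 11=-11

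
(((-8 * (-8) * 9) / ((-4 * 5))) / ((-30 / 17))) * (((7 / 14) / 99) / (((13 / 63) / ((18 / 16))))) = 3213 / 7150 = 0.45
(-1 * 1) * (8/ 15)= -8/ 15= -0.53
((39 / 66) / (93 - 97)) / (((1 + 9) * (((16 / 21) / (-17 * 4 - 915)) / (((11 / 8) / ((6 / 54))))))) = 2415231 / 10240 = 235.86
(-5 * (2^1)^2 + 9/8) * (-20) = 377.50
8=8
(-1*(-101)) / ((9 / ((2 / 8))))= 101 / 36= 2.81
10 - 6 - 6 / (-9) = 14 / 3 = 4.67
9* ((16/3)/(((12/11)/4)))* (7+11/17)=22880/17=1345.88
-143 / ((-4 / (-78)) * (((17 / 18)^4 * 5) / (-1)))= 292725576 / 417605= 700.96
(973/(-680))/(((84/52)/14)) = -12649/1020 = -12.40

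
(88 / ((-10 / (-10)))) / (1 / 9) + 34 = 826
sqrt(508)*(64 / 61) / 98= 64*sqrt(127) / 2989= 0.24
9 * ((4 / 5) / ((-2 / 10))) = -36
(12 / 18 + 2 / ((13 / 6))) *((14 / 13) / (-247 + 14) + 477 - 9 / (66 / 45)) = 972690193 / 1299441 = 748.55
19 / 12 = 1.58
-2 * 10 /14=-10 /7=-1.43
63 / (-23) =-63 / 23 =-2.74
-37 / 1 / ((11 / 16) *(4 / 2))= -296 / 11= -26.91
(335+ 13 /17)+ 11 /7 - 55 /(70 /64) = 34159 /119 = 287.05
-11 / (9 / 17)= -187 / 9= -20.78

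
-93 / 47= -1.98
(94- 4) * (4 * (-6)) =-2160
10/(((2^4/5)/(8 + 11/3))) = 875/24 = 36.46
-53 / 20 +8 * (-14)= -2293 / 20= -114.65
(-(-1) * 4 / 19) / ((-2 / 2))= -4 / 19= -0.21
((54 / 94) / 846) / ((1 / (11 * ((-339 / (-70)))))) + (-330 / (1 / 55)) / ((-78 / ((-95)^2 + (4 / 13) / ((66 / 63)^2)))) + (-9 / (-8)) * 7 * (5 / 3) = 219525968393881 / 104529880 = 2100126.47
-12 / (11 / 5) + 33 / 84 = -1559 / 308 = -5.06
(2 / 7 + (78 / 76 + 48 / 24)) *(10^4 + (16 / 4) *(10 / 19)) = 83712620 / 2527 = 33127.27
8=8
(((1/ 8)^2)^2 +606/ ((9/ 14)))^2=888620.90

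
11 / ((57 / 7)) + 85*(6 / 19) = 1607 / 57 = 28.19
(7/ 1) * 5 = 35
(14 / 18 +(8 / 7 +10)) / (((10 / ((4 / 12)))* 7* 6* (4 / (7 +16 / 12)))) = 3755 / 190512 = 0.02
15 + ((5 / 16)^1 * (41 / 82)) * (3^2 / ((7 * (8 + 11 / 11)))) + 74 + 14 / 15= 302251 / 3360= 89.96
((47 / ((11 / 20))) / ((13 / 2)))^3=6644672000 / 2924207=2272.30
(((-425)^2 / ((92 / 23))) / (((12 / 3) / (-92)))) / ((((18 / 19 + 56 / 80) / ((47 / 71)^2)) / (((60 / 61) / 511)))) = -26154490968750 / 49182632443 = -531.78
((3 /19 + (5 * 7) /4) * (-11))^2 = 55457809 /5776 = 9601.42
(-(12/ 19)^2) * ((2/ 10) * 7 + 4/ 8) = -72/ 95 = -0.76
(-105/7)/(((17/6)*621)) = -10/1173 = -0.01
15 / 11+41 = 466 / 11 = 42.36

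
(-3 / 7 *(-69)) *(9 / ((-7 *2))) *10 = -9315 / 49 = -190.10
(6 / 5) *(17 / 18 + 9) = 179 / 15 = 11.93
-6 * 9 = -54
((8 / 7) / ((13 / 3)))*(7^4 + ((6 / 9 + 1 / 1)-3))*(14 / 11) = 115184 / 143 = 805.48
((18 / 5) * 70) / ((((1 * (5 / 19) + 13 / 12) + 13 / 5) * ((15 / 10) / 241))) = 46156320 / 4499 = 10259.24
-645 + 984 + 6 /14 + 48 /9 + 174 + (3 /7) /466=5076613 /9786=518.76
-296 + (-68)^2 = 4328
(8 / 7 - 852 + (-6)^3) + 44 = -7160 / 7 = -1022.86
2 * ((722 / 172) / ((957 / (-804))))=-96748 / 13717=-7.05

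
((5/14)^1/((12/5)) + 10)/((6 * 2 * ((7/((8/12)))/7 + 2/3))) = 1705/4368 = 0.39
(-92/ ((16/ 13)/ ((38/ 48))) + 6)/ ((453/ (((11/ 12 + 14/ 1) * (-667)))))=609501265/ 521856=1167.95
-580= -580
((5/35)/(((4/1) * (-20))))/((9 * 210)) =-1/1058400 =-0.00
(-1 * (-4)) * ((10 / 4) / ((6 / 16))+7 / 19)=1604 / 57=28.14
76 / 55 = 1.38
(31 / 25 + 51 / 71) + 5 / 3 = 3.62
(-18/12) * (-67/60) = 67/40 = 1.68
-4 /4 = -1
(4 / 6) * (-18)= -12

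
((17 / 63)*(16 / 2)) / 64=17 / 504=0.03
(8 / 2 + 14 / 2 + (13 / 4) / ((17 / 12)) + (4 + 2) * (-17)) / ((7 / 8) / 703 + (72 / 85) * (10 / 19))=-8480992 / 42743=-198.42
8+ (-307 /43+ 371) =15990 /43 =371.86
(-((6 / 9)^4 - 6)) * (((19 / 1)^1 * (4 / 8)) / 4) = 13.78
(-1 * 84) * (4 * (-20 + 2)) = 6048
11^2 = 121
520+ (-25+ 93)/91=47388/91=520.75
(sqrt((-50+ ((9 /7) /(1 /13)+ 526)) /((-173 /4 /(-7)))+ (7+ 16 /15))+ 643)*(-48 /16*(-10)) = 2*sqrt(591330435) /173+ 19290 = 19571.12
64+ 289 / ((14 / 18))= 3049 / 7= 435.57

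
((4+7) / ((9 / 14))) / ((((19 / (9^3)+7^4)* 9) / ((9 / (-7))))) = -891 / 875174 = -0.00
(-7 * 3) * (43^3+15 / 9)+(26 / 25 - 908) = -41764724 / 25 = -1670588.96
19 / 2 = 9.50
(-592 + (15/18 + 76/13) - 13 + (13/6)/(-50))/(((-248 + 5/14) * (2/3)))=16335333/4507100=3.62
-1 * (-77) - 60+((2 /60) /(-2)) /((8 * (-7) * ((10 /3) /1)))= 190401 /11200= 17.00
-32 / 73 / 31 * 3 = -96 / 2263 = -0.04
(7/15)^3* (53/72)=18179/243000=0.07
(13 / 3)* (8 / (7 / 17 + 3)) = 884 / 87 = 10.16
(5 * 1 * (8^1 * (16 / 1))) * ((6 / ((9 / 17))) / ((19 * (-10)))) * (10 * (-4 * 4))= 348160 / 57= 6108.07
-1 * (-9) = 9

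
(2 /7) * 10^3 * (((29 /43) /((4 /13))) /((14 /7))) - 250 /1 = 19000 /301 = 63.12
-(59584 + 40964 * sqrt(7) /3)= -59584-40964 * sqrt(7) /3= -95710.85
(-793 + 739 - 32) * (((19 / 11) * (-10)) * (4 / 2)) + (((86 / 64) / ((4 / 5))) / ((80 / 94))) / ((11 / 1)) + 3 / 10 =2971.39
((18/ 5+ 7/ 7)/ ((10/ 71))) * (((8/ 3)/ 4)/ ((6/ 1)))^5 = 1633/ 2952450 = 0.00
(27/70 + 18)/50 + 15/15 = 4787/3500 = 1.37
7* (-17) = -119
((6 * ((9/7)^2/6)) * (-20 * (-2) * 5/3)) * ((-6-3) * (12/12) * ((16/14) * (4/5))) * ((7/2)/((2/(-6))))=466560/49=9521.63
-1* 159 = -159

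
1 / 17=0.06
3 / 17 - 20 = -337 / 17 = -19.82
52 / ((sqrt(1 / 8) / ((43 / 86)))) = 73.54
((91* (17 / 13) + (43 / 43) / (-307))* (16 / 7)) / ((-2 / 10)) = -2922560 / 2149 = -1359.96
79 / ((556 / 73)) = 10.37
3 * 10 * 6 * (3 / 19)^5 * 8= 349920 / 2476099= 0.14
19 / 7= 2.71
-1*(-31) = 31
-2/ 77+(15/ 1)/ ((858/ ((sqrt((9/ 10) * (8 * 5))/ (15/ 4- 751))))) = -11162/ 427427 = -0.03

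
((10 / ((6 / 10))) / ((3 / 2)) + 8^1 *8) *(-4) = -2704 / 9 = -300.44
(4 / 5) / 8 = 1 / 10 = 0.10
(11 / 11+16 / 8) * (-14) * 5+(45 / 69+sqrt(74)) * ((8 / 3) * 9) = -4470 / 23+24 * sqrt(74) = 12.11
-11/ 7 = -1.57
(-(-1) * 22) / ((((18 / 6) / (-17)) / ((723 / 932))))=-45067 / 466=-96.71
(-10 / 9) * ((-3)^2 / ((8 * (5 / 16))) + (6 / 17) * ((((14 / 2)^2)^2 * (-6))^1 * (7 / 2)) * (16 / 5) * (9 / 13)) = 9679948 / 221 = 43800.67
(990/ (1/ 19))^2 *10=3538161000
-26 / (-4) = 13 / 2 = 6.50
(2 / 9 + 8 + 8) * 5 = 730 / 9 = 81.11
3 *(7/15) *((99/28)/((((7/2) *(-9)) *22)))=-1/140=-0.01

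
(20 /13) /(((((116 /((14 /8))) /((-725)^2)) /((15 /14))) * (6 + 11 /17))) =23109375 /11752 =1966.42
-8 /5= -1.60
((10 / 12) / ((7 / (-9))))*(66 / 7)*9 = -4455 / 49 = -90.92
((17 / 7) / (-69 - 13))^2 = 289 / 329476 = 0.00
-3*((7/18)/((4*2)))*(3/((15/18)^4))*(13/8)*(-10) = 7371/500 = 14.74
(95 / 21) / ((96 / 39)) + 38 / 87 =44327 / 19488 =2.27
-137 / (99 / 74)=-10138 / 99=-102.40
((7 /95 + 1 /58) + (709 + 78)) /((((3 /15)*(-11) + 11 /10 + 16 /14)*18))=30358097 /29754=1020.30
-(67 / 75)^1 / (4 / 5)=-67 / 60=-1.12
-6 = -6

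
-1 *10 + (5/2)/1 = -15/2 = -7.50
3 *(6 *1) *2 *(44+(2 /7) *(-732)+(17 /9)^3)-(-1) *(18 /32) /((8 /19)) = -413769539 /72576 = -5701.19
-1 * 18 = -18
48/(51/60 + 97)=960/1957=0.49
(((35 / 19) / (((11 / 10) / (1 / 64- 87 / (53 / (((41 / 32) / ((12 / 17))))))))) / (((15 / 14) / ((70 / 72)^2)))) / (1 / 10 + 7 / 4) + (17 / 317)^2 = -3028377161589331 / 1281028073871744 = -2.36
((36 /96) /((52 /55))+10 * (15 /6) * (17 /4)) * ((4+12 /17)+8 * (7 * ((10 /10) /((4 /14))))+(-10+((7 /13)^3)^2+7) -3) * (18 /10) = 1276014066331311 /34135193248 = 37381.19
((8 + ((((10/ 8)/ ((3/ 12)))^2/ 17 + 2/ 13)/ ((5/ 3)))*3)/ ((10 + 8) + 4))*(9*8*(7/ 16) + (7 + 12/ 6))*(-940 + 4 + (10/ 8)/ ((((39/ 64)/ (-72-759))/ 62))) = -30801112002/ 14365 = -2144177.65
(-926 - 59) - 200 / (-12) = -968.33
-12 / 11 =-1.09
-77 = -77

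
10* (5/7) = 50/7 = 7.14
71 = 71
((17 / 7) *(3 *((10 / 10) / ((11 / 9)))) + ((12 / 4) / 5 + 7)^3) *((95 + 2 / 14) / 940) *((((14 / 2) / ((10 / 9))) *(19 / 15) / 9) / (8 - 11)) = -3010610857 / 226187500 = -13.31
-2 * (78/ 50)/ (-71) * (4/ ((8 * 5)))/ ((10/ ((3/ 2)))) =117/ 177500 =0.00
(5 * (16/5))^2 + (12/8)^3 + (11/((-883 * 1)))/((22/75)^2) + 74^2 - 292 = 422960761/77704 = 5443.23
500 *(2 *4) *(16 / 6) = 32000 / 3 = 10666.67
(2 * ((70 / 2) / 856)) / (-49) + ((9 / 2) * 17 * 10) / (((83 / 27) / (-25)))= -1547059915 / 248668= -6221.39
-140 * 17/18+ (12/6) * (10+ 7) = -884/9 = -98.22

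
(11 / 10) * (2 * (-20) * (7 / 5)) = -308 / 5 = -61.60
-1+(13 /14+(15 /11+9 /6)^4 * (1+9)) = 551295071 /819896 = 672.40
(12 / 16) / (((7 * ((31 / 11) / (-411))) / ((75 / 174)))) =-339075 / 50344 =-6.74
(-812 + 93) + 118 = -601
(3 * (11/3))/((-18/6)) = -11/3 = -3.67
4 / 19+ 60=1144 / 19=60.21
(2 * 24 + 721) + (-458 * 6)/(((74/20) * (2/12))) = -136427/37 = -3687.22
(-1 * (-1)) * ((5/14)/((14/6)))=15/98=0.15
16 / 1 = 16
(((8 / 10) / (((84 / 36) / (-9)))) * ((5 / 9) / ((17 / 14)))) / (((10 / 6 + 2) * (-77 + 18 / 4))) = 144 / 27115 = 0.01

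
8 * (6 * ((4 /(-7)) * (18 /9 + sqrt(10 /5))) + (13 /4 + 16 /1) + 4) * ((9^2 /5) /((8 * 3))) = 12393 /140 - 648 * sqrt(2) /35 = 62.34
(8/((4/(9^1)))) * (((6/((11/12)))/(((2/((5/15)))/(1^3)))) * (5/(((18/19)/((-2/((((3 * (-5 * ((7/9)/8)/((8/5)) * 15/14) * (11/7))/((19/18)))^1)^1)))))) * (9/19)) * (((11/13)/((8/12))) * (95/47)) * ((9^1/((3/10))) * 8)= 279465984/6721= 41581.01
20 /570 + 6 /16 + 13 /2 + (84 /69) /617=44728609 /6471096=6.91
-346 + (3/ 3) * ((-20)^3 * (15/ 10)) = -12346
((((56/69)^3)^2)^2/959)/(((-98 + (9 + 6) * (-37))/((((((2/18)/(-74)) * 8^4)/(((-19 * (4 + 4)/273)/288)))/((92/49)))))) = -1240868353626211847436763136/5615452313943914699659028383983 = -0.00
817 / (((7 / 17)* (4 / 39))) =19345.39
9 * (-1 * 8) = -72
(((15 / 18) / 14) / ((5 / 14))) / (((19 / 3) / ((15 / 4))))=15 / 152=0.10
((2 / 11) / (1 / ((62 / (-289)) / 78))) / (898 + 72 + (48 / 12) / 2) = -31 / 60254766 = -0.00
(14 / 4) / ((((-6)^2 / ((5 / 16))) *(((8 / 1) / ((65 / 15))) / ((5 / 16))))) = 2275 / 442368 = 0.01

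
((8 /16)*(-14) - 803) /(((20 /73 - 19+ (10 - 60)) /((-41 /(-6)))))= 404055 /5017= 80.54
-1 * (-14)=14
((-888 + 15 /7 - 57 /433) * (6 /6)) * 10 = -26854320 /3031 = -8859.89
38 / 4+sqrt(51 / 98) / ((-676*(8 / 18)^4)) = 19 / 2 - 6561*sqrt(102) / 2422784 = 9.47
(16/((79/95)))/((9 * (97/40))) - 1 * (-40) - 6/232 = 326852779/8000172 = 40.86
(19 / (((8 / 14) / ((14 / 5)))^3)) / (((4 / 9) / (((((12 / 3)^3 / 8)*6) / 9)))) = 6705993 / 250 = 26823.97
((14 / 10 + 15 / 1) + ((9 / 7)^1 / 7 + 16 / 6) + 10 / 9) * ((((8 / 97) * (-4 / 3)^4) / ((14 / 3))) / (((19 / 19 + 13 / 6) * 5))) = 4839424 / 67373775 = 0.07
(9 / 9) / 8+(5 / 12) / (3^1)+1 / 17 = 395 / 1224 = 0.32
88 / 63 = 1.40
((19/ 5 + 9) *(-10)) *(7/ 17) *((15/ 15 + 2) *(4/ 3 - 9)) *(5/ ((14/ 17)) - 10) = -80960/ 17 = -4762.35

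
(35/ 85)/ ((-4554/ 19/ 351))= -5187/ 8602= -0.60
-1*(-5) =5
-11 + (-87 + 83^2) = 6791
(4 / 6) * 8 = 16 / 3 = 5.33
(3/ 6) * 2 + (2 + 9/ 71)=222/ 71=3.13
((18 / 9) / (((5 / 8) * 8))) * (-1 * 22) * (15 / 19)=-132 / 19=-6.95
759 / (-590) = -759 / 590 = -1.29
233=233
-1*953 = -953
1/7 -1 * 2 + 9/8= -41/56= -0.73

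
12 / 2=6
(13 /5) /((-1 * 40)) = -13 /200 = -0.06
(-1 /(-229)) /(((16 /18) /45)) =405 /1832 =0.22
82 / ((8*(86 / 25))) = 2.98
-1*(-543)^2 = -294849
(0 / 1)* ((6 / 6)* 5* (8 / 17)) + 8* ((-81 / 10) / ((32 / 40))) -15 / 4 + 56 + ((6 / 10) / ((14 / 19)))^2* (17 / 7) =-232723 / 8575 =-27.14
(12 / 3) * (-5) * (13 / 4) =-65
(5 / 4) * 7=35 / 4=8.75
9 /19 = 0.47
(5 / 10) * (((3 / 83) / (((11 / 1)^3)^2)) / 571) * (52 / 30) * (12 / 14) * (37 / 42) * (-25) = -2405 / 4114019933177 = -0.00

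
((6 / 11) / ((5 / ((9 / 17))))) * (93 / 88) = 0.06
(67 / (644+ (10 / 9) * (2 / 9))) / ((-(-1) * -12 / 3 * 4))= -5427 / 834944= -0.01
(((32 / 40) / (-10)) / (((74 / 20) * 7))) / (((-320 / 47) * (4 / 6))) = 141 / 207200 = 0.00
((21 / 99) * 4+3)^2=16129 / 1089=14.81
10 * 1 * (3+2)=50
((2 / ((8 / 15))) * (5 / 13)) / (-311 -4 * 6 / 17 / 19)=-24225 / 5224804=-0.00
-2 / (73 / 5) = -10 / 73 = -0.14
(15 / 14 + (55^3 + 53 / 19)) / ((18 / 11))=162274849 / 1596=101675.97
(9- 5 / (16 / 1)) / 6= 139 / 96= 1.45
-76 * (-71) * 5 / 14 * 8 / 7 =107920 / 49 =2202.45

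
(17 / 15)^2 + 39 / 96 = 12173 / 7200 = 1.69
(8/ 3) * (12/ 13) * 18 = 44.31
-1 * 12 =-12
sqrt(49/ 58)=7 * sqrt(58)/ 58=0.92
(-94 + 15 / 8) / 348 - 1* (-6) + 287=814975 / 2784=292.74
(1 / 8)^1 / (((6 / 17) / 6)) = 17 / 8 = 2.12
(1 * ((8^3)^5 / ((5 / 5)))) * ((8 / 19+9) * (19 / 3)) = 6298002603900928 / 3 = 2099334201300309.33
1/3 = 0.33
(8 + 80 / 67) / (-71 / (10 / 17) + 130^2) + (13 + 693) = 7936950646 / 11242131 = 706.00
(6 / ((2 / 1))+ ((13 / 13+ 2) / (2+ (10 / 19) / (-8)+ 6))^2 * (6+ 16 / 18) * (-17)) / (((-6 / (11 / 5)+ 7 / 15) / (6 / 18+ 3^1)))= 2748392350 / 135626157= 20.26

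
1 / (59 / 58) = 0.98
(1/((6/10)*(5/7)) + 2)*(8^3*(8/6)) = 26624/9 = 2958.22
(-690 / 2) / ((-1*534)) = 115 / 178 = 0.65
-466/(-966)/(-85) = -233/41055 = -0.01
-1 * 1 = -1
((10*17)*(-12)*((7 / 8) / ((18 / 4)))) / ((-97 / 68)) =278.08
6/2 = 3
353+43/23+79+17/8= 80223/184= 435.99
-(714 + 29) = -743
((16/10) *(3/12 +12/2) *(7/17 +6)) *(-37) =-40330/17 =-2372.35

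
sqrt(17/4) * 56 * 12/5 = 336 * sqrt(17)/5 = 277.07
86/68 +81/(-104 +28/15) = 12283/26044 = 0.47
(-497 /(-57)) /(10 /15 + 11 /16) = 7952 /1235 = 6.44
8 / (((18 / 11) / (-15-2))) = -83.11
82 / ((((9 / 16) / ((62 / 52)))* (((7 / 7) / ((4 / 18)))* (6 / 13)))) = 20336 / 243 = 83.69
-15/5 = -3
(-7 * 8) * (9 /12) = -42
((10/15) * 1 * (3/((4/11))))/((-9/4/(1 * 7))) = -154/9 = -17.11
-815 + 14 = -801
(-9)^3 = -729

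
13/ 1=13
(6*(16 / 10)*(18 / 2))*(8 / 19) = 3456 / 95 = 36.38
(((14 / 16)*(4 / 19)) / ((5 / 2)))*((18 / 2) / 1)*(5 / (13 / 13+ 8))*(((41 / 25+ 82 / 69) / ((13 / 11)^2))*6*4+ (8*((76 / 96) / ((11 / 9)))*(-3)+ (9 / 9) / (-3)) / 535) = 116663939644 / 6519373575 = 17.89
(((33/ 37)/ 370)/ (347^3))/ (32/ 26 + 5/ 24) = 5148/ 128412771057815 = 0.00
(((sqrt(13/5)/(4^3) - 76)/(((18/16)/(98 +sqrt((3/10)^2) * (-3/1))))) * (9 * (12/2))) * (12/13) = -21253248/65 +8739 * sqrt(65)/650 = -326864.65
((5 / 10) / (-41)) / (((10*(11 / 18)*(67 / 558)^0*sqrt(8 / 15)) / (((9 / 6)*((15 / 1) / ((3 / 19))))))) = -513*sqrt(30) / 7216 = -0.39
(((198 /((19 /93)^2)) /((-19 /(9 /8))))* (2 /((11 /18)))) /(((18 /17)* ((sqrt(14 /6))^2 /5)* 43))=-178645095 /4129118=-43.26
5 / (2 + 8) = 1 / 2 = 0.50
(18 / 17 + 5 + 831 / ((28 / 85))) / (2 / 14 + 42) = 60.00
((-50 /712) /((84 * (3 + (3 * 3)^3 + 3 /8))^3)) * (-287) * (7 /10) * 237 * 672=518240 /53700923625993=0.00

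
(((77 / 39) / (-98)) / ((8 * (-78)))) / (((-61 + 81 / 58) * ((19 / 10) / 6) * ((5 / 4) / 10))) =-3190 / 233108967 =-0.00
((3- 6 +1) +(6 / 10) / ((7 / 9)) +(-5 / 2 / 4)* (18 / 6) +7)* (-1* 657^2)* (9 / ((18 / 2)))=-470929059 / 280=-1681889.50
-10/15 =-0.67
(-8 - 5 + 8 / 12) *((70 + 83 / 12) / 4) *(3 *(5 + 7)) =-34151 / 4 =-8537.75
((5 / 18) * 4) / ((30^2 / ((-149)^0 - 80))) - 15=-12229 / 810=-15.10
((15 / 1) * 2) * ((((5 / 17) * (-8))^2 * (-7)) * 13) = -4368000 / 289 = -15114.19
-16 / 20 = -4 / 5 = -0.80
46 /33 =1.39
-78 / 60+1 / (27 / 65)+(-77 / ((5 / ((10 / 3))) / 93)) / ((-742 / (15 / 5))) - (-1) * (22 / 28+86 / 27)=24.38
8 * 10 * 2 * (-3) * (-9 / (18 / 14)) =3360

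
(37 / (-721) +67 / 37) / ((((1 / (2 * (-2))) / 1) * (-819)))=62584 / 7282821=0.01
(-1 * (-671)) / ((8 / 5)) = 3355 / 8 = 419.38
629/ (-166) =-629/ 166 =-3.79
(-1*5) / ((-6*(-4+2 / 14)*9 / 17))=-595 / 1458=-0.41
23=23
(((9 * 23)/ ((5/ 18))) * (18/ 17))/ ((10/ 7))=234738/ 425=552.32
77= 77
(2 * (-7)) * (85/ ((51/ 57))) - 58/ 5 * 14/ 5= -34062/ 25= -1362.48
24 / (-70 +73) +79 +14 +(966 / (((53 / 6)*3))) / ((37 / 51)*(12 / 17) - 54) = 41094163 / 409637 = 100.32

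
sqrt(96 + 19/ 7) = sqrt(4837)/ 7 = 9.94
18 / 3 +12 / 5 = 42 / 5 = 8.40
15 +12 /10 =16.20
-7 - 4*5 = -27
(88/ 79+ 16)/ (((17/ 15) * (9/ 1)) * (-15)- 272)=-1352/ 33575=-0.04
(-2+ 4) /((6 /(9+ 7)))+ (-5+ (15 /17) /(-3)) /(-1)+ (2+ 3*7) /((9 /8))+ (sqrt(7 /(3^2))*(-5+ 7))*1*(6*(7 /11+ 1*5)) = 4754 /153+ 248*sqrt(7) /11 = 90.72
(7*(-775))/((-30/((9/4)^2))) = 29295/32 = 915.47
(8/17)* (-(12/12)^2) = -8/17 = -0.47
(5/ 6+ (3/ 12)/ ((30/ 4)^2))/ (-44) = -377/ 19800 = -0.02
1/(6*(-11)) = -1/66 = -0.02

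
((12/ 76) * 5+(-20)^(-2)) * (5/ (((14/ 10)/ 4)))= 6019/ 532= 11.31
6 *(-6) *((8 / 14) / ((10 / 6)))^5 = -8957952 / 52521875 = -0.17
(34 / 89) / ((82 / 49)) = 833 / 3649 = 0.23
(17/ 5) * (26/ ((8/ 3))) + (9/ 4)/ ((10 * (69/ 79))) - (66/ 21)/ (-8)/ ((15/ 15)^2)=43535/ 1288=33.80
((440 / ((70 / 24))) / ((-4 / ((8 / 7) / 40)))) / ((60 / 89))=-1958 / 1225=-1.60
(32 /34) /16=1 /17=0.06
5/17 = 0.29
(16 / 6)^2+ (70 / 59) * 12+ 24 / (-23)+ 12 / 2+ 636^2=4940430910 / 12213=404522.30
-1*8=-8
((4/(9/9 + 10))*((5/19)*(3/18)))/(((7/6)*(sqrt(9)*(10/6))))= 4/1463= 0.00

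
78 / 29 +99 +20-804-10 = -20077 / 29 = -692.31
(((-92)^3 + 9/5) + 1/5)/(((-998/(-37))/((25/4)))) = -360142275/1996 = -180432.00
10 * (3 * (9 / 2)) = 135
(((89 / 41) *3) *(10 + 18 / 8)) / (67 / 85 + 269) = 7565 / 25584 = 0.30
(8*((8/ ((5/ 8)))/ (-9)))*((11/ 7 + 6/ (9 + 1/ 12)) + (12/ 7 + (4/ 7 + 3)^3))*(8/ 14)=-321.83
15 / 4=3.75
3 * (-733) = -2199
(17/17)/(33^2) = 1/1089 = 0.00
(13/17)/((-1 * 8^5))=-13/557056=-0.00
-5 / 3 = -1.67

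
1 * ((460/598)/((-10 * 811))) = -1/10543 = -0.00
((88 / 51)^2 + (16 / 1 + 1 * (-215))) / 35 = -101971 / 18207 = -5.60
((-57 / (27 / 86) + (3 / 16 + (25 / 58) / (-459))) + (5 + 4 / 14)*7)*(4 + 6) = -153735655 / 106488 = -1443.69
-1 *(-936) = 936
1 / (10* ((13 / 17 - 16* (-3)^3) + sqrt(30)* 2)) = 0.00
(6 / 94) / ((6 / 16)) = 8 / 47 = 0.17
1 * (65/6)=65/6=10.83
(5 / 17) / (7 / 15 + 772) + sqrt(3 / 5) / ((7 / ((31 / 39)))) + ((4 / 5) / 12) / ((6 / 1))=0.10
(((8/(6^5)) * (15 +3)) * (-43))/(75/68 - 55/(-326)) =-238306/380565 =-0.63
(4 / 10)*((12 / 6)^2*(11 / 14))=44 / 35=1.26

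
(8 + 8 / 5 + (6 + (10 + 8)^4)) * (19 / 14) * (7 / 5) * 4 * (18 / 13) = 359071272 / 325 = 1104834.68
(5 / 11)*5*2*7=350 / 11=31.82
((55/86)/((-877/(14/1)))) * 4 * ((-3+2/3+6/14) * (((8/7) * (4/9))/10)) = 28160/7127379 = 0.00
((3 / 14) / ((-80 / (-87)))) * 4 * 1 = 261 / 280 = 0.93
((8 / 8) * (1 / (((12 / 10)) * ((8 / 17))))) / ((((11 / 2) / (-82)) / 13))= -45305 / 132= -343.22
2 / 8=1 / 4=0.25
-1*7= -7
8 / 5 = 1.60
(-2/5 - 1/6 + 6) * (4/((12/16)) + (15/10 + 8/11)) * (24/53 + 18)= 13257931/17490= 758.03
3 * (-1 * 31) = -93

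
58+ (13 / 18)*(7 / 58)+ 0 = 60643 / 1044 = 58.09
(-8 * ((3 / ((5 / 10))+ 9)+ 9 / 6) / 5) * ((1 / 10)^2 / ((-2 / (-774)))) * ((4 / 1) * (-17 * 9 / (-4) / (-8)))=1953.96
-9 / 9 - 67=-68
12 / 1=12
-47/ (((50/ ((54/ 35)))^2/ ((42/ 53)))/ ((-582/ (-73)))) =-119646396/ 423171875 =-0.28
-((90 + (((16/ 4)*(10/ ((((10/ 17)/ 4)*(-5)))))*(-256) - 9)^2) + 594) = -4842367669/ 25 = -193694706.76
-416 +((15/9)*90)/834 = -57799/139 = -415.82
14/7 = 2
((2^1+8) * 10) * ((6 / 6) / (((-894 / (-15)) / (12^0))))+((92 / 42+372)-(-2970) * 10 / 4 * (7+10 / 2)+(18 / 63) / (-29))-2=8118947392 / 90741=89473.86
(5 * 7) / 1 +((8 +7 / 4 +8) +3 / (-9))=629 / 12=52.42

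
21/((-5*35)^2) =3/4375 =0.00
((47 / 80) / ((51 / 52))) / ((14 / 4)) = 611 / 3570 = 0.17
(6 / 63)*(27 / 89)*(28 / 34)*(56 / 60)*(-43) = -7224 / 7565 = -0.95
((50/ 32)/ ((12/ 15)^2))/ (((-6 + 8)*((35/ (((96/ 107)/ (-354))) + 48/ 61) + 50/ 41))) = -1563125/ 17680901344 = -0.00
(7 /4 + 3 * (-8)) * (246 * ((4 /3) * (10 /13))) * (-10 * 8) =5838400 /13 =449107.69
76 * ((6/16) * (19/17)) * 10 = 5415/17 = 318.53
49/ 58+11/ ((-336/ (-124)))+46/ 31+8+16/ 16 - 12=255865/ 75516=3.39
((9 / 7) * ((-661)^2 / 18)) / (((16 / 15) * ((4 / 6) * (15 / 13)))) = 17039919 / 448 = 38035.53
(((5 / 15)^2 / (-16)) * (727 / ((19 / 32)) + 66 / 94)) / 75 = -218807 / 1928880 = -0.11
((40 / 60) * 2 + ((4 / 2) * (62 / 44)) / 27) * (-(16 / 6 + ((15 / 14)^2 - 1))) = -100955 / 24948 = -4.05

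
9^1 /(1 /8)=72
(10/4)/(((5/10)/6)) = 30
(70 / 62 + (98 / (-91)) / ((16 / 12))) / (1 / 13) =4.18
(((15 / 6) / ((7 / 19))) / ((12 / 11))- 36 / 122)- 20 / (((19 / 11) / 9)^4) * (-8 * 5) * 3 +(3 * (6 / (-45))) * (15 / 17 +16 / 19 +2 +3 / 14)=200821927147104349 / 113520016680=1769044.20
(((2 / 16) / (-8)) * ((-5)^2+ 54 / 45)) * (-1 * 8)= 131 / 40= 3.28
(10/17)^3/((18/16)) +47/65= 2598199/2874105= 0.90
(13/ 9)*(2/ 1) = 2.89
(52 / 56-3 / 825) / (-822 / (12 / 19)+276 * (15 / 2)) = 3561 / 2958725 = 0.00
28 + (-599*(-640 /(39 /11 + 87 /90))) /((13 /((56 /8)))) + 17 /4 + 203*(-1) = 3529025569 /77428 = 45578.16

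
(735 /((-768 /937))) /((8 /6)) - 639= -1343031 /1024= -1311.55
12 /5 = 2.40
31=31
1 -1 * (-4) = 5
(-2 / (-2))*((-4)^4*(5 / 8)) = 160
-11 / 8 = -1.38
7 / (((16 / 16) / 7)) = 49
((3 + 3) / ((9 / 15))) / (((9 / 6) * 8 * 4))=5 / 24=0.21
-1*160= -160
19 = 19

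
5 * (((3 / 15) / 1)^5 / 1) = 0.00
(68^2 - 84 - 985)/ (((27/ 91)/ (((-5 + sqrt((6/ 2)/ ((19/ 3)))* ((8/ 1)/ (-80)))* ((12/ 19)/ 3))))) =-718900/ 57 - 14378* sqrt(19)/ 361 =-12785.89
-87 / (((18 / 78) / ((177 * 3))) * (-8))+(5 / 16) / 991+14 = 396992623 / 15856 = 25037.38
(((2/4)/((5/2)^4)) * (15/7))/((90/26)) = 104/13125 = 0.01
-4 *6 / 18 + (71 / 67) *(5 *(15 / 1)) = 15707 / 201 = 78.14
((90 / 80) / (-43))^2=81 / 118336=0.00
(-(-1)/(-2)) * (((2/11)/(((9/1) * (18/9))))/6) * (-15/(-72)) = -5/28512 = -0.00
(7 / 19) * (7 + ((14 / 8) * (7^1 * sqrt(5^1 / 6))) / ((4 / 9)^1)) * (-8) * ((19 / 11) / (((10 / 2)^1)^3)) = -1029 * sqrt(30) / 5500- 392 / 1375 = -1.31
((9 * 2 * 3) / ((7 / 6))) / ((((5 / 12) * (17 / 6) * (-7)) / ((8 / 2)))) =-93312 / 4165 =-22.40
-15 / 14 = -1.07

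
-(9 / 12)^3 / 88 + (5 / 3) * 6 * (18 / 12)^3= 190053 / 5632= 33.75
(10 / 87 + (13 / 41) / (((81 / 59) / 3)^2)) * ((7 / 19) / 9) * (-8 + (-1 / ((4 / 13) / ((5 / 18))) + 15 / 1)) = 4338974591 / 10671807672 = 0.41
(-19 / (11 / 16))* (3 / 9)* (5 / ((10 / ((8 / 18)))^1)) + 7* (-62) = -129506 / 297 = -436.05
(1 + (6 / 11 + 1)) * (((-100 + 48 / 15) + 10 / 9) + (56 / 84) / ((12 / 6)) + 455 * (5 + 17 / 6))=4370702 / 495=8829.70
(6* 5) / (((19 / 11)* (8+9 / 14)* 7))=0.29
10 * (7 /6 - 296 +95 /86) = -378910 /129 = -2937.29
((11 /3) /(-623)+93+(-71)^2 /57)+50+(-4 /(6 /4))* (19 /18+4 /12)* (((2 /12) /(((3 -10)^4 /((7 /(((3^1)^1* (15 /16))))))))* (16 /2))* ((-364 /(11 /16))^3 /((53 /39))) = 113486628264391321 /202909250313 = 559297.46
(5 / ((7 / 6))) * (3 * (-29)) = -2610 / 7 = -372.86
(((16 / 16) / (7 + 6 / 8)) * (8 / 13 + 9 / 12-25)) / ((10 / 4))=-2458 / 2015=-1.22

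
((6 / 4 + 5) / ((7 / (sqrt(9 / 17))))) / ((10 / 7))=39 * sqrt(17) / 340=0.47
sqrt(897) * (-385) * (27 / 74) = -10395 * sqrt(897) / 74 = -4207.16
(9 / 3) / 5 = 3 / 5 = 0.60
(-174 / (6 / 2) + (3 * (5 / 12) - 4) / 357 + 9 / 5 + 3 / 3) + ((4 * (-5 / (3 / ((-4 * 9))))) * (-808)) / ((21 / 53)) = -489472.35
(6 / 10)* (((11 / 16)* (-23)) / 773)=-759 / 61840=-0.01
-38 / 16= -19 / 8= -2.38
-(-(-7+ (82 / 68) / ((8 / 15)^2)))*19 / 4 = -114133 / 8704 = -13.11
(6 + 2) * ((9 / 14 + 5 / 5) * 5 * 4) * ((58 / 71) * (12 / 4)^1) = 320160 / 497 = 644.19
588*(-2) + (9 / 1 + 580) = -587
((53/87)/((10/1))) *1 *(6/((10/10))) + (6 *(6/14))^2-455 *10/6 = -16015144/21315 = -751.36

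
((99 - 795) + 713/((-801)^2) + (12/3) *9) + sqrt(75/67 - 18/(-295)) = -423455947/641601 + sqrt(461137215)/19765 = -658.91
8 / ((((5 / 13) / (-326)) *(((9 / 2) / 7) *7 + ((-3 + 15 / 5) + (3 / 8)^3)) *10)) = -8679424 / 58275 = -148.94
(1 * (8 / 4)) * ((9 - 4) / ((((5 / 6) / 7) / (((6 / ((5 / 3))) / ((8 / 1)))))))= 189 / 5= 37.80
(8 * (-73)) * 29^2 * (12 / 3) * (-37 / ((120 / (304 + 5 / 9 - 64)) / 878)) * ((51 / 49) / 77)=58723496313112 / 33957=1729348773.83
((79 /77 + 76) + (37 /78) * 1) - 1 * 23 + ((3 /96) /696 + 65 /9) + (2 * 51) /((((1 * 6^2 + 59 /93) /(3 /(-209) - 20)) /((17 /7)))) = -318697736421137 /4329525328128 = -73.61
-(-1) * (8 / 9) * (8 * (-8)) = -56.89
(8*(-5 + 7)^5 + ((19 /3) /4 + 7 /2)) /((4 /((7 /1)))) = 21931 /48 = 456.90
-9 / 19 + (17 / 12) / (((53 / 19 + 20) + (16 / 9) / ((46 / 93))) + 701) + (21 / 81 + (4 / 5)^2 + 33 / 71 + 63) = 1775335931207 / 27786378240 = 63.89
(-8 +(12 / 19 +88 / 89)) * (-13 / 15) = 46748 / 8455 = 5.53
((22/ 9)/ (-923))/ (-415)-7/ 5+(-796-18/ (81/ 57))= -558525571/ 689481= -810.07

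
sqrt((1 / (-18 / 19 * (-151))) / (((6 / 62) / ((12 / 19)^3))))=4 * sqrt(9362) / 2869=0.13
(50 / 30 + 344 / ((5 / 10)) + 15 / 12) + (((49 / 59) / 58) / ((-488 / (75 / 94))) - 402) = 136057189607 / 470921952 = 288.92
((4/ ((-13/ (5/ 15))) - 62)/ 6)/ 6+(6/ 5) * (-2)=-4.13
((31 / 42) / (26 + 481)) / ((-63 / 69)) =-713 / 447174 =-0.00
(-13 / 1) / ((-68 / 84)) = 273 / 17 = 16.06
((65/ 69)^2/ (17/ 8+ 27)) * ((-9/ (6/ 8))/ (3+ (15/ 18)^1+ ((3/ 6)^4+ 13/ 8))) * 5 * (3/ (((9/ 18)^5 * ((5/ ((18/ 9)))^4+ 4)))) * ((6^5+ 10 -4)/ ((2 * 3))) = -331500748800/ 346228913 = -957.46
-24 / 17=-1.41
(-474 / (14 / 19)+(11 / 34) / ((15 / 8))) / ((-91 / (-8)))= -9183656 / 162435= -56.54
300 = 300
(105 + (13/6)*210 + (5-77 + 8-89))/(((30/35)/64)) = 91168/3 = 30389.33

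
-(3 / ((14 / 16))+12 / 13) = -396 / 91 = -4.35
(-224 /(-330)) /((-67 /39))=-1456 /3685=-0.40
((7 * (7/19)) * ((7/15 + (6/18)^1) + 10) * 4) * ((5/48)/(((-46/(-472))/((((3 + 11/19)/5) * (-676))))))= -2392082784/41515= -57619.72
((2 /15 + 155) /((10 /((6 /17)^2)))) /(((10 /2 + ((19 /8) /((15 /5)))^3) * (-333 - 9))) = -10722816 /10430017225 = -0.00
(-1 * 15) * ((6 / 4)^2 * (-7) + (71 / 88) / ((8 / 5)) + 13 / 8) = 143835 / 704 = 204.31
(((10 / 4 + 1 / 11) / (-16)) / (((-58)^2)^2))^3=-185193 / 63206815941419964382144626688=-0.00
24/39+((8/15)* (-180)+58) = -486/13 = -37.38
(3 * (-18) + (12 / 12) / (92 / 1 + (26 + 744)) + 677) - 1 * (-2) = 538751 / 862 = 625.00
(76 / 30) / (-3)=-38 / 45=-0.84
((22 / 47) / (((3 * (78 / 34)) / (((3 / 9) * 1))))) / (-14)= -187 / 115479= -0.00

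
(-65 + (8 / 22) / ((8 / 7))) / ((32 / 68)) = -24191 / 176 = -137.45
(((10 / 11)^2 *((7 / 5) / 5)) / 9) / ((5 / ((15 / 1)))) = 28 / 363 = 0.08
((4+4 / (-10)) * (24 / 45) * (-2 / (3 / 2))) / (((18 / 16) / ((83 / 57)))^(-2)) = -263169 / 172225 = -1.53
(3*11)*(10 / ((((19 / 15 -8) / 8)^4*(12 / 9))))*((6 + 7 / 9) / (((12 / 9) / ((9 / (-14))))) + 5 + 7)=3137032800000 / 728422807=4306.61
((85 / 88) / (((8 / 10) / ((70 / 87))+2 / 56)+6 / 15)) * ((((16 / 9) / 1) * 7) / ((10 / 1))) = 11900 / 14157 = 0.84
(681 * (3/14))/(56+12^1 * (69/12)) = 2043/1750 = 1.17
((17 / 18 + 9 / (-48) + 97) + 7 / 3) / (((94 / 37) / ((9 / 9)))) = 533281 / 13536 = 39.40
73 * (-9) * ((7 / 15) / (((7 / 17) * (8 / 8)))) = -3723 / 5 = -744.60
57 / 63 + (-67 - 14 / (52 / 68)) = -23042 / 273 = -84.40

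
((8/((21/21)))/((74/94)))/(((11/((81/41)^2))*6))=411156/684167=0.60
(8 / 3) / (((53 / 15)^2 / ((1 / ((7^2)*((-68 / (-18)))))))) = 2700 / 2339897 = 0.00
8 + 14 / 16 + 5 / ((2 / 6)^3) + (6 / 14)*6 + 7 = 8593 / 56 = 153.45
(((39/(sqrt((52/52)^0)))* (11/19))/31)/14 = 0.05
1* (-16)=-16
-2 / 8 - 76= -305 / 4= -76.25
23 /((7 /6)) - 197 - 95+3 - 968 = -8661 /7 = -1237.29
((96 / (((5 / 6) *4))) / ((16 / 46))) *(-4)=-1656 / 5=-331.20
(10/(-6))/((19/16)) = -80/57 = -1.40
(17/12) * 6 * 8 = 68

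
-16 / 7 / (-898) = 8 / 3143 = 0.00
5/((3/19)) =95/3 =31.67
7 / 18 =0.39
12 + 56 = 68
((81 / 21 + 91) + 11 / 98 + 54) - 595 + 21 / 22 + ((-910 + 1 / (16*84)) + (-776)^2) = 62177755853 / 103488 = 600820.92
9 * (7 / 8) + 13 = 167 / 8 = 20.88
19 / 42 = 0.45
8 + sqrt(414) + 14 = 3 * sqrt(46) + 22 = 42.35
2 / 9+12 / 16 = 35 / 36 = 0.97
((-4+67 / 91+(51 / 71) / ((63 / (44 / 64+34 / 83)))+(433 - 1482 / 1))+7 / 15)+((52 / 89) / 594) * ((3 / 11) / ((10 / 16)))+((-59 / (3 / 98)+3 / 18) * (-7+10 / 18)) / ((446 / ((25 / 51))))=-147277151985474761891 / 141867201118602960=-1038.13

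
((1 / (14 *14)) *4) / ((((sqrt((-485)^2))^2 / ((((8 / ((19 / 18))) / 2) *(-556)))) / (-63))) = 0.01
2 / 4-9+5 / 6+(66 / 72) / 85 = -2603 / 340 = -7.66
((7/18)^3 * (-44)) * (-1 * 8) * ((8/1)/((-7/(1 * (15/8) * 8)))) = -86240/243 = -354.90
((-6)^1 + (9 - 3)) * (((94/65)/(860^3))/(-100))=0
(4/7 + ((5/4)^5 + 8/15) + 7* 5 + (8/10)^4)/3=531768649/40320000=13.19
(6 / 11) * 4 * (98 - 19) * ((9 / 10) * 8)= 68256 / 55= 1241.02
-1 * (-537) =537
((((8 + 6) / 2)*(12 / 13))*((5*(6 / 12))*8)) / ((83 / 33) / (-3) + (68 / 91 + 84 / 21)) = 232848 / 7043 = 33.06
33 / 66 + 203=407 / 2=203.50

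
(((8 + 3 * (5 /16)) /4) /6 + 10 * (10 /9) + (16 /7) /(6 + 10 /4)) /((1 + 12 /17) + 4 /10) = 8055575 /1443456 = 5.58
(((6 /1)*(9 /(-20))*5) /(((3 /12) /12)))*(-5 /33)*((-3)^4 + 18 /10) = 89424 /11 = 8129.45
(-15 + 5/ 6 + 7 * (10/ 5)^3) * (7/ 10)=1757/ 60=29.28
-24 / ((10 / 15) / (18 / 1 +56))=-2664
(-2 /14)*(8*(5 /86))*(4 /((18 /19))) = -760 /2709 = -0.28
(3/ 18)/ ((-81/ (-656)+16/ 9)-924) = -984/ 5444071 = -0.00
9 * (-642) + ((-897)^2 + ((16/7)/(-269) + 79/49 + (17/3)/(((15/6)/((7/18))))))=1421472262789/1779435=798833.49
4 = 4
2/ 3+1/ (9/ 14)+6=74/ 9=8.22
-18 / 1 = -18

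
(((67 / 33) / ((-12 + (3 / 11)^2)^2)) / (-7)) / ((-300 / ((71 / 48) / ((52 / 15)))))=6331567 / 2182863271680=0.00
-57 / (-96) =19 / 32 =0.59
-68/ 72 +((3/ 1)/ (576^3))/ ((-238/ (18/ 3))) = -0.94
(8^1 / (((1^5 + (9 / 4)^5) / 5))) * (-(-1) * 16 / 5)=131072 / 60073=2.18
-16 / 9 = -1.78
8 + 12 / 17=148 / 17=8.71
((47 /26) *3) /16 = 141 /416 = 0.34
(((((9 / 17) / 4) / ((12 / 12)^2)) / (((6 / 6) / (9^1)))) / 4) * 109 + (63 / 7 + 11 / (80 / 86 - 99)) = 41.35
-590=-590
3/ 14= 0.21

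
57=57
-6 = -6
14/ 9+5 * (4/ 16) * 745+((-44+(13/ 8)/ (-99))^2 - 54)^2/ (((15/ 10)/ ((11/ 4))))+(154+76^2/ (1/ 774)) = 10975211.45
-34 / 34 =-1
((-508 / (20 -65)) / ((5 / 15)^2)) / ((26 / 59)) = 14986 / 65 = 230.55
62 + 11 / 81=5033 / 81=62.14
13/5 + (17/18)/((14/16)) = 1159/315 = 3.68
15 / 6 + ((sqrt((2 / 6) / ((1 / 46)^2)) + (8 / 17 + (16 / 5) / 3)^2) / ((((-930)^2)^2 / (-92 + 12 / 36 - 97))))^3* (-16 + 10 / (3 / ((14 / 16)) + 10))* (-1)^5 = 29713710883886788264180814490331603090388505103859 / 11885484353554715305672331629783396236419677734375 - 31699610640913535274211* sqrt(3) / 11698131466782034287782071884754130859375000000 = 2.50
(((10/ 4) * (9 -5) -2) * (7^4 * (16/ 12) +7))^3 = 456533000000000/ 27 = 16908629629629.63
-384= -384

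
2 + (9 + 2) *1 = 13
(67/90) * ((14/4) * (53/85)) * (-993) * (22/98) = -12929191/35700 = -362.16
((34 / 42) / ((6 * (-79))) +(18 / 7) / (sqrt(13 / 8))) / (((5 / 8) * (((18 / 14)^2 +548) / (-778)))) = 370328 / 95746815-1568448 * sqrt(26) / 1750645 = -4.56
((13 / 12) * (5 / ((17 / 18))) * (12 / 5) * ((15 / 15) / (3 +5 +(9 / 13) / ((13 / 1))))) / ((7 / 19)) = 751374 / 161959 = 4.64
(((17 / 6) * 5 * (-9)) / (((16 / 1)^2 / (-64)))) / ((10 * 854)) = 51 / 13664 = 0.00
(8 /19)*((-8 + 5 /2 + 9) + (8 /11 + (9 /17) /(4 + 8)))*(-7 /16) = -22365 /28424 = -0.79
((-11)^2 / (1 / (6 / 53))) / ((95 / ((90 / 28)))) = 3267 / 7049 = 0.46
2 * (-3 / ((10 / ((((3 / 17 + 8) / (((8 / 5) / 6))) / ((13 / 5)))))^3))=-27191892375 / 2763228416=-9.84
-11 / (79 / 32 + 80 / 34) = -5984 / 2623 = -2.28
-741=-741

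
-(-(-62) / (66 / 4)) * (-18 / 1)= 744 / 11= 67.64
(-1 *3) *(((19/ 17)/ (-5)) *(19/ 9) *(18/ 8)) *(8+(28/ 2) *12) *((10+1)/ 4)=131043/ 85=1541.68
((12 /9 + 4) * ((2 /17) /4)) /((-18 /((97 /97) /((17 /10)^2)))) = -400 /132651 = -0.00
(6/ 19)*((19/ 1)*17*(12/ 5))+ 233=2389/ 5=477.80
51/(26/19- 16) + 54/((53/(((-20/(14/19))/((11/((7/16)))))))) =-1486389/324148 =-4.59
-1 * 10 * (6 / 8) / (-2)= 15 / 4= 3.75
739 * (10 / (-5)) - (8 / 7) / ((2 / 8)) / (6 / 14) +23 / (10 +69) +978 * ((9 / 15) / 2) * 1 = -1416046 / 1185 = -1194.98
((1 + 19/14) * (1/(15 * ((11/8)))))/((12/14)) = 2/15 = 0.13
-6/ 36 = -1/ 6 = -0.17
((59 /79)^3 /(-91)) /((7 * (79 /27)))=-5545233 /24811201597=-0.00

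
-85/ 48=-1.77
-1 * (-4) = 4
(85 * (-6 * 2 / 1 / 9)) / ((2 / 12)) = -680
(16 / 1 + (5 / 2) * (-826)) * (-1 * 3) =6147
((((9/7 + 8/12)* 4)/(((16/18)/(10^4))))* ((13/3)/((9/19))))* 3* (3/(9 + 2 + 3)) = 25317500/49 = 516683.67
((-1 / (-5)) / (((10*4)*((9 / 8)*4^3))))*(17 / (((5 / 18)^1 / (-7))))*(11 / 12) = -1309 / 48000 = -0.03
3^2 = 9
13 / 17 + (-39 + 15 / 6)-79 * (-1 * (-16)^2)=686401 / 34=20188.26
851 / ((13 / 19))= 16169 / 13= 1243.77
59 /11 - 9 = -40 /11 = -3.64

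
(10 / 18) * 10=50 / 9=5.56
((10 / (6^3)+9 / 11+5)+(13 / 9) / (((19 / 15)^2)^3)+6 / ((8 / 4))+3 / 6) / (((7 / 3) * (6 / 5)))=2714658693125 / 782467092792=3.47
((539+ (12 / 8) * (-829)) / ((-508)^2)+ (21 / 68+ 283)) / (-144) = -1.97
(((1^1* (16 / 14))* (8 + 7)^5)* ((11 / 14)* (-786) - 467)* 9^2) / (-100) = 37358334000 / 49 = 762414979.59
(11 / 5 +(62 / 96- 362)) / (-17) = 86197 / 4080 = 21.13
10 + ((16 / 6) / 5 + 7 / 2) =421 / 30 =14.03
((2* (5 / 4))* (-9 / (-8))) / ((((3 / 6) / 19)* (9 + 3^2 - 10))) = 855 / 64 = 13.36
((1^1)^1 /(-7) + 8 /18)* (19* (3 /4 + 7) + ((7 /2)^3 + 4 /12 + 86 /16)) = 22325 /378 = 59.06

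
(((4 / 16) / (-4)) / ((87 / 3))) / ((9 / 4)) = -1 / 1044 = -0.00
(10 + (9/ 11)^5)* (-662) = -1105248058/ 161051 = -6862.72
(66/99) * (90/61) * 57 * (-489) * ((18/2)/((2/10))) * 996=-74956071600/61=-1228788059.02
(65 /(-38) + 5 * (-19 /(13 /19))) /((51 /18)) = -49.61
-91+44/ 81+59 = -2548/ 81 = -31.46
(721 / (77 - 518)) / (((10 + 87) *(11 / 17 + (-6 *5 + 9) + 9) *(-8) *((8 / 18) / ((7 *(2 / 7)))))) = -1751 / 2096752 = -0.00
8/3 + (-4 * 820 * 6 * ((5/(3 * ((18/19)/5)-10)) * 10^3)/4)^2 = 4000172607423443/588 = 6803014638475.24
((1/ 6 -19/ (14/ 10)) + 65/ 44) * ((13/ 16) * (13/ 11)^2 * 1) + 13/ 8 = -21306233/ 1788864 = -11.91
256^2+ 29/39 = 2555933/39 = 65536.74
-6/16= -3/8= -0.38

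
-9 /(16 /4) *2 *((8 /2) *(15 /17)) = -15.88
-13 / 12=-1.08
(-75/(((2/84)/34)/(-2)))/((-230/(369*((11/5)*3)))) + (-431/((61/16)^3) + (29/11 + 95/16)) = -2083971563548289/918819088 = -2268097.81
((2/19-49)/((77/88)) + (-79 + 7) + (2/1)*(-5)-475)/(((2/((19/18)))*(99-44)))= -9057/1540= -5.88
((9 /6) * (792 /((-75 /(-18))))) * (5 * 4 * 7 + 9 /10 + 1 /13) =65317428 /1625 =40195.34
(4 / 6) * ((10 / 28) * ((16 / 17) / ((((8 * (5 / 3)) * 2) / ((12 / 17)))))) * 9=108 / 2023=0.05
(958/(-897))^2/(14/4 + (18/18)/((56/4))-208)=-6424348/1151395479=-0.01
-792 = -792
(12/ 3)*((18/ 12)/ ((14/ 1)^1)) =3/ 7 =0.43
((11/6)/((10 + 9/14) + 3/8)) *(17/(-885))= -5236/1638135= -0.00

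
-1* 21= -21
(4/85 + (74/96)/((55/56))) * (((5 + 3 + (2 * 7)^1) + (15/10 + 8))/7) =14001/3740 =3.74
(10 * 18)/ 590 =18/ 59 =0.31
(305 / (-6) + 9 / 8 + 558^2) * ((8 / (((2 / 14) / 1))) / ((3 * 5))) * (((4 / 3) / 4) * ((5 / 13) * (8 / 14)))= 29886172 / 351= 85145.79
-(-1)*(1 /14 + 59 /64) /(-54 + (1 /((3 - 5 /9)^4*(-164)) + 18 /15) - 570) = -1335625225 /837435444867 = -0.00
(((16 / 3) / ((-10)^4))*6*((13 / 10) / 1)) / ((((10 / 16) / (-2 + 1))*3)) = -0.00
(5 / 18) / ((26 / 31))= 155 / 468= 0.33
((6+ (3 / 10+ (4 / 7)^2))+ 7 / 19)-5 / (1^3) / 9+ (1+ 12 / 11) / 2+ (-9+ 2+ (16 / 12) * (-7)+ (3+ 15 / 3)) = -391019 / 460845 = -0.85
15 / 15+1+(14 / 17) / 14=35 / 17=2.06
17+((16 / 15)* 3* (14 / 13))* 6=2449 / 65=37.68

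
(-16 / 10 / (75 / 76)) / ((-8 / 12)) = 304 / 125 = 2.43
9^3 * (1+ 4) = 3645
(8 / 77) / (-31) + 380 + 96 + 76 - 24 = 528.00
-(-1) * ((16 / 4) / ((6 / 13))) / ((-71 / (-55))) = 6.71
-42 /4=-21 /2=-10.50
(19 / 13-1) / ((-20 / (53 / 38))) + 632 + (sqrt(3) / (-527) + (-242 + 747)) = 1136.96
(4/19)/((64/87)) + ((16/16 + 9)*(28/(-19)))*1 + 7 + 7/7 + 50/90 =-16129/2736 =-5.90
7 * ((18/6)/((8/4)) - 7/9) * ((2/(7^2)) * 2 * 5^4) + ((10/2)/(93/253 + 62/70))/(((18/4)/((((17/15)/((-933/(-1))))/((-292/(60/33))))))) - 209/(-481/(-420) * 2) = 5727080807180165/34357860278469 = 166.69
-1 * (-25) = 25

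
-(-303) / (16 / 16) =303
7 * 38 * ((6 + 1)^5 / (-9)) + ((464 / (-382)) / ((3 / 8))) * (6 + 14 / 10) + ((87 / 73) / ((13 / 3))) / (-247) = -1000827731482373 / 2014693785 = -496764.19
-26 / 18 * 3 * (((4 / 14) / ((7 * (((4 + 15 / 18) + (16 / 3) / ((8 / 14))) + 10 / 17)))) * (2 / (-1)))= 0.02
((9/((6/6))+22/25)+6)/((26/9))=3573/650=5.50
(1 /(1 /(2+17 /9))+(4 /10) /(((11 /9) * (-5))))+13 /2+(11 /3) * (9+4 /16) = 437977 /9900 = 44.24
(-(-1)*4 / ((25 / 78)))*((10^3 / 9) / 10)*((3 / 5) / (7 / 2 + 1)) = 832 / 45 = 18.49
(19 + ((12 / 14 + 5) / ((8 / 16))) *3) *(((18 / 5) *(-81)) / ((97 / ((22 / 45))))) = -1350756 / 16975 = -79.57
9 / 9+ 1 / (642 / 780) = 237 / 107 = 2.21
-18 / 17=-1.06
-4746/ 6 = -791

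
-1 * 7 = -7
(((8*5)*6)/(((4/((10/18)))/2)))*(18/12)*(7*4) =2800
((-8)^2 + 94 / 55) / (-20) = -1807 / 550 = -3.29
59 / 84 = 0.70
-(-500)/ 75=20/ 3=6.67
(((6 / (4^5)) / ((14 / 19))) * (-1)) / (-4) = 57 / 28672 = 0.00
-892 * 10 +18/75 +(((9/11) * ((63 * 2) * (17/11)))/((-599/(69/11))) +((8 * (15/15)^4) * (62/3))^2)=18413.68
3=3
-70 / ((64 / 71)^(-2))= -286720 / 5041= -56.88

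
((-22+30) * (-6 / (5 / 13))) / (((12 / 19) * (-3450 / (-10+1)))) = -1482 / 2875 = -0.52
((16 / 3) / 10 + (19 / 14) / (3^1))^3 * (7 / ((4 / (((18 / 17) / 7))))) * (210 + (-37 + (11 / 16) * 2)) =824886099 / 18659200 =44.21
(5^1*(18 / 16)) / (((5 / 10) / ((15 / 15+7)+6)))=315 / 2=157.50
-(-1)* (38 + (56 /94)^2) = 84726 /2209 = 38.35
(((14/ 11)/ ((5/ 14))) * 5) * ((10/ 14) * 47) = 6580/ 11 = 598.18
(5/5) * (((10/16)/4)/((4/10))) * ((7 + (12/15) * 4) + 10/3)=1015/192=5.29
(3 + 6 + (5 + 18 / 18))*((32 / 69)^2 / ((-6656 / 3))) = -10 / 6877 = -0.00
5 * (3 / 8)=15 / 8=1.88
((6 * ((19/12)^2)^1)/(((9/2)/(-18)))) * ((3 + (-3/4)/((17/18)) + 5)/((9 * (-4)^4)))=-88445/470016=-0.19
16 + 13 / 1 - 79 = -50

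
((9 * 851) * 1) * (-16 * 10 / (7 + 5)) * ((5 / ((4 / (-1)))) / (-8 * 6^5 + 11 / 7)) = -178710 / 87089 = -2.05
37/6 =6.17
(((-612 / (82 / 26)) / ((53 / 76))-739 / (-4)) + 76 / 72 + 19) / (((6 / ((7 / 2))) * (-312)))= 40222609 / 292885632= 0.14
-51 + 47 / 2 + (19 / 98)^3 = -27.49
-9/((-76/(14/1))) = 63/38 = 1.66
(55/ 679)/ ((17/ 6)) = 330/ 11543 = 0.03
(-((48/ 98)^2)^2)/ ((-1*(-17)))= -331776/ 98001617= -0.00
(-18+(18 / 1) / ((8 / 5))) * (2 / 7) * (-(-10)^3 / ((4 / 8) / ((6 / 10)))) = -2314.29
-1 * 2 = -2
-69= -69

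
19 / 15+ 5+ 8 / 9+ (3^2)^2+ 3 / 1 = 4102 / 45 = 91.16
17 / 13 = 1.31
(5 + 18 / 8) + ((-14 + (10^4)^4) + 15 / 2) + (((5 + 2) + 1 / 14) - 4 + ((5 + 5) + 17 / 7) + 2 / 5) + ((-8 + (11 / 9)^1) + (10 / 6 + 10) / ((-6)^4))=194400000000000192091 / 19440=10000000000000009.88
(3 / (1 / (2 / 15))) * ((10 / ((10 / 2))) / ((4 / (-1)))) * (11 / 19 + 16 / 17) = -491 / 1615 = -0.30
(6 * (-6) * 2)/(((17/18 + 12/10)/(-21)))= 136080/193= 705.08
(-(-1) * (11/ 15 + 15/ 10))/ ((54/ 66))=737/ 270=2.73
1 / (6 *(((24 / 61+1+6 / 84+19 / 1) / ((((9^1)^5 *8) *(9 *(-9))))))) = -5446207368 / 17477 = -311621.41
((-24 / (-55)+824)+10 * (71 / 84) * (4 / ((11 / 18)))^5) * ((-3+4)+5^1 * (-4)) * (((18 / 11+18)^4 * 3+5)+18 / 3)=-867600032497.16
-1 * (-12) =12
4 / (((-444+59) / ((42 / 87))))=-8 / 1595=-0.01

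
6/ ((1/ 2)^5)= 192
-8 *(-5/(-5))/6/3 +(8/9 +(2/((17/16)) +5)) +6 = 2039/153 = 13.33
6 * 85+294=804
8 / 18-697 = -6269 / 9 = -696.56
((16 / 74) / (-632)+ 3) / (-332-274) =-0.00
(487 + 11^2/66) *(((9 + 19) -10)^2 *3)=475146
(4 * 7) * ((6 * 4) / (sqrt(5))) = 672 * sqrt(5) / 5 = 300.53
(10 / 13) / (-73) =-10 / 949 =-0.01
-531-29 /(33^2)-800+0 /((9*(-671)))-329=-1807769 /1089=-1660.03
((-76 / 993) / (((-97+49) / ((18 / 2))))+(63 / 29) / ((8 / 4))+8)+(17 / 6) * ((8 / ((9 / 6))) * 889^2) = 4126945600601 / 345564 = 11942637.55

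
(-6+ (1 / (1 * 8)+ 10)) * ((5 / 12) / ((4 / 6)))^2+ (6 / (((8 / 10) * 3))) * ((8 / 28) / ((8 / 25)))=13775 / 3584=3.84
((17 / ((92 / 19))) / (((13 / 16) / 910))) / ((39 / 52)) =361760 / 69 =5242.90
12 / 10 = 6 / 5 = 1.20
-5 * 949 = -4745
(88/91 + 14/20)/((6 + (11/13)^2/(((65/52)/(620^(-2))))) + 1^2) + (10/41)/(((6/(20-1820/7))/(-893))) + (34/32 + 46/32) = 2843506252385035/326279750454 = 8714.93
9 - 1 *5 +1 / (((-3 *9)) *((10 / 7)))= 1073 / 270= 3.97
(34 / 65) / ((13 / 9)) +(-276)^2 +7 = 64374941 / 845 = 76183.36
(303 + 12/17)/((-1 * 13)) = -5163/221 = -23.36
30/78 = 5/13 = 0.38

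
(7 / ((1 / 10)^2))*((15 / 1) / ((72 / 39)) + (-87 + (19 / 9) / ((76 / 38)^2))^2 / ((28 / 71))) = 13278152.76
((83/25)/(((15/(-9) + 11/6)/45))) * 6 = 26892/5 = 5378.40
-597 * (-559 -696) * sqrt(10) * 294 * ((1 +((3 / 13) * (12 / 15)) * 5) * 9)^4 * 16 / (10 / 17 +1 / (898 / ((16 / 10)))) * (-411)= -874596059933488593750000 * sqrt(10) / 3969979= -696657484082146521.74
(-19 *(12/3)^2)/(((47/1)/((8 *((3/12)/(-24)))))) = 76/141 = 0.54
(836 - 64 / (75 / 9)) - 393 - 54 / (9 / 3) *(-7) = 14033 / 25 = 561.32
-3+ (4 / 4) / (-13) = -40 / 13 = -3.08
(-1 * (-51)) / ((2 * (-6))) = -17 / 4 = -4.25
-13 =-13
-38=-38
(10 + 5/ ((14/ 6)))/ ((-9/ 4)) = -340/ 63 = -5.40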